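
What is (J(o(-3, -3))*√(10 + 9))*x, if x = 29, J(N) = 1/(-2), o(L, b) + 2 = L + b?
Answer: -29*√19/2 ≈ -63.204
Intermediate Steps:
o(L, b) = -2 + L + b (o(L, b) = -2 + (L + b) = -2 + L + b)
J(N) = -½
(J(o(-3, -3))*√(10 + 9))*x = -√(10 + 9)/2*29 = -√19/2*29 = -29*√19/2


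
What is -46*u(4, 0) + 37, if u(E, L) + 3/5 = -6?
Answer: 1703/5 ≈ 340.60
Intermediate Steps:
u(E, L) = -33/5 (u(E, L) = -⅗ - 6 = -33/5)
-46*u(4, 0) + 37 = -46*(-33/5) + 37 = 1518/5 + 37 = 1703/5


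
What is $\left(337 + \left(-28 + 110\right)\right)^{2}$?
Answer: $175561$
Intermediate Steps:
$\left(337 + \left(-28 + 110\right)\right)^{2} = \left(337 + 82\right)^{2} = 419^{2} = 175561$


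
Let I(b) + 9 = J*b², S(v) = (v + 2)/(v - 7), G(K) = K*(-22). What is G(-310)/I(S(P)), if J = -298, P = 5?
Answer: -13640/7319 ≈ -1.8636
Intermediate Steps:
G(K) = -22*K
S(v) = (2 + v)/(-7 + v)
I(b) = -9 - 298*b²
G(-310)/I(S(P)) = (-22*(-310))/(-9 - 298*(2 + 5)²/(-7 + 5)²) = 6820/(-9 - 298*(7/(-2))²) = 6820/(-9 - 298*(-½*7)²) = 6820/(-9 - 298*(-7/2)²) = 6820/(-9 - 298*49/4) = 6820/(-9 - 7301/2) = 6820/(-7319/2) = 6820*(-2/7319) = -13640/7319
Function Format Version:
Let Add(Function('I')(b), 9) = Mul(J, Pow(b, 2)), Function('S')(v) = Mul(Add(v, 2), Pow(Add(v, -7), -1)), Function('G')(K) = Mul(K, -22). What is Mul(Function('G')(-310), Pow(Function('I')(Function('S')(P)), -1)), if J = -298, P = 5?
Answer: Rational(-13640, 7319) ≈ -1.8636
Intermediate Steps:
Function('G')(K) = Mul(-22, K)
Function('S')(v) = Mul(Pow(Add(-7, v), -1), Add(2, v)) (Function('S')(v) = Mul(Add(2, v), Pow(Add(-7, v), -1)) = Mul(Pow(Add(-7, v), -1), Add(2, v)))
Function('I')(b) = Add(-9, Mul(-298, Pow(b, 2)))
Mul(Function('G')(-310), Pow(Function('I')(Function('S')(P)), -1)) = Mul(Mul(-22, -310), Pow(Add(-9, Mul(-298, Pow(Mul(Pow(Add(-7, 5), -1), Add(2, 5)), 2))), -1)) = Mul(6820, Pow(Add(-9, Mul(-298, Pow(Mul(Pow(-2, -1), 7), 2))), -1)) = Mul(6820, Pow(Add(-9, Mul(-298, Pow(Mul(Rational(-1, 2), 7), 2))), -1)) = Mul(6820, Pow(Add(-9, Mul(-298, Pow(Rational(-7, 2), 2))), -1)) = Mul(6820, Pow(Add(-9, Mul(-298, Rational(49, 4))), -1)) = Mul(6820, Pow(Add(-9, Rational(-7301, 2)), -1)) = Mul(6820, Pow(Rational(-7319, 2), -1)) = Mul(6820, Rational(-2, 7319)) = Rational(-13640, 7319)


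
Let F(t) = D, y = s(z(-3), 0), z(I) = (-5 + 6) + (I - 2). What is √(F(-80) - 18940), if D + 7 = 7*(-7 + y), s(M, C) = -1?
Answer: I*√19003 ≈ 137.85*I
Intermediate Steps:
z(I) = -1 + I (z(I) = 1 + (-2 + I) = -1 + I)
y = -1
D = -63 (D = -7 + 7*(-7 - 1) = -7 + 7*(-8) = -7 - 56 = -63)
F(t) = -63
√(F(-80) - 18940) = √(-63 - 18940) = √(-19003) = I*√19003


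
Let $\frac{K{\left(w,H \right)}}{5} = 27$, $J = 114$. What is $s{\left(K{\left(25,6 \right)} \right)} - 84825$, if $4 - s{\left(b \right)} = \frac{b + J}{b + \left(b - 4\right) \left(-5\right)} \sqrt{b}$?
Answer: $-84821 + \frac{747 \sqrt{15}}{520} \approx -84816.0$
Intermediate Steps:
$K{\left(w,H \right)} = 135$ ($K{\left(w,H \right)} = 5 \cdot 27 = 135$)
$s{\left(b \right)} = 4 - \frac{\sqrt{b} \left(114 + b\right)}{20 - 4 b}$ ($s{\left(b \right)} = 4 - \frac{b + 114}{b + \left(b - 4\right) \left(-5\right)} \sqrt{b} = 4 - \frac{114 + b}{b + \left(-4 + b\right) \left(-5\right)} \sqrt{b} = 4 - \frac{114 + b}{b - \left(-20 + 5 b\right)} \sqrt{b} = 4 - \frac{114 + b}{20 - 4 b} \sqrt{b} = 4 - \frac{\sqrt{b} \left(114 + b\right)}{20 - 4 b}$)
$s{\left(K{\left(25,6 \right)} \right)} - 84825 = \frac{-80 + 135^{\frac{3}{2}} + 16 \cdot 135 + 114 \sqrt{135}}{4 \left(-5 + 135\right)} - 84825 = \frac{-80 + 405 \sqrt{15} + 2160 + 114 \cdot 3 \sqrt{15}}{4 \cdot 130} - 84825 = \frac{1}{4} \cdot \frac{1}{130} \left(-80 + 405 \sqrt{15} + 2160 + 342 \sqrt{15}\right) - 84825 = \frac{1}{4} \cdot \frac{1}{130} \left(2080 + 747 \sqrt{15}\right) - 84825 = \left(4 + \frac{747 \sqrt{15}}{520}\right) - 84825 = -84821 + \frac{747 \sqrt{15}}{520}$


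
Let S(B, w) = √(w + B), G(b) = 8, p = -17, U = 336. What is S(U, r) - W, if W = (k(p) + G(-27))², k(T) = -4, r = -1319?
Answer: -16 + I*√983 ≈ -16.0 + 31.353*I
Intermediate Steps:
W = 16 (W = (-4 + 8)² = 4² = 16)
S(B, w) = √(B + w)
S(U, r) - W = √(336 - 1319) - 1*16 = √(-983) - 16 = I*√983 - 16 = -16 + I*√983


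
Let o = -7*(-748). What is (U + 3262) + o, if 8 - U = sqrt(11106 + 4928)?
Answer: 8506 - sqrt(16034) ≈ 8379.4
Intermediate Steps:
o = 5236
U = 8 - sqrt(16034) (U = 8 - sqrt(11106 + 4928) = 8 - sqrt(16034) ≈ -118.63)
(U + 3262) + o = ((8 - sqrt(16034)) + 3262) + 5236 = (3270 - sqrt(16034)) + 5236 = 8506 - sqrt(16034)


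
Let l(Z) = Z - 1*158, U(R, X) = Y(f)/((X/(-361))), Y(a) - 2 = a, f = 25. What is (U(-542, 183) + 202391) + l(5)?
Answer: 12333269/61 ≈ 2.0218e+5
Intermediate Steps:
Y(a) = 2 + a
U(R, X) = -9747/X (U(R, X) = (2 + 25)/((X/(-361))) = 27/((X*(-1/361))) = 27/((-X/361)) = 27*(-361/X) = -9747/X)
l(Z) = -158 + Z (l(Z) = Z - 158 = -158 + Z)
(U(-542, 183) + 202391) + l(5) = (-9747/183 + 202391) + (-158 + 5) = (-9747*1/183 + 202391) - 153 = (-3249/61 + 202391) - 153 = 12342602/61 - 153 = 12333269/61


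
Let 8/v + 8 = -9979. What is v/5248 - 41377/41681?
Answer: -271080298625/273071904432 ≈ -0.99271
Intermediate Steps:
v = -8/9987 (v = 8/(-8 - 9979) = 8/(-9987) = 8*(-1/9987) = -8/9987 ≈ -0.00080104)
v/5248 - 41377/41681 = -8/9987/5248 - 41377/41681 = -8/9987*1/5248 - 41377*1/41681 = -1/6551472 - 41377/41681 = -271080298625/273071904432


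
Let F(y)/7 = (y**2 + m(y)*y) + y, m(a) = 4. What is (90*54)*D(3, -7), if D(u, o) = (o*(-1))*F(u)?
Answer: 5715360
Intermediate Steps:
F(y) = 7*y**2 + 35*y (F(y) = 7*((y**2 + 4*y) + y) = 7*(y**2 + 5*y) = 7*y**2 + 35*y)
D(u, o) = -7*o*u*(5 + u) (D(u, o) = (o*(-1))*(7*u*(5 + u)) = (-o)*(7*u*(5 + u)) = -7*o*u*(5 + u))
(90*54)*D(3, -7) = (90*54)*(-7*(-7)*3*(5 + 3)) = 4860*(-7*(-7)*3*8) = 4860*1176 = 5715360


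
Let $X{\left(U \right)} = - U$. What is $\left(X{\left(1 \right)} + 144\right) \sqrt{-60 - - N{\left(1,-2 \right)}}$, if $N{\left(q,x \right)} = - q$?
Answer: $143 i \sqrt{61} \approx 1116.9 i$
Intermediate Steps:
$\left(X{\left(1 \right)} + 144\right) \sqrt{-60 - - N{\left(1,-2 \right)}} = \left(\left(-1\right) 1 + 144\right) \sqrt{-60 - 1} = \left(-1 + 144\right) \sqrt{-60 + \left(0 - 1\right)} = 143 \sqrt{-60 - 1} = 143 \sqrt{-61} = 143 i \sqrt{61}$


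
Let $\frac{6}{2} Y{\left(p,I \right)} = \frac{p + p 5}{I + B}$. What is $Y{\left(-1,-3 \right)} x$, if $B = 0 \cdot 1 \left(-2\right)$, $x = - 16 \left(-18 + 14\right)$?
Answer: $\frac{128}{3} \approx 42.667$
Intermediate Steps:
$x = 64$ ($x = \left(-16\right) \left(-4\right) = 64$)
$B = 0$ ($B = 0 \left(-2\right) = 0$)
$Y{\left(p,I \right)} = \frac{2 p}{I}$ ($Y{\left(p,I \right)} = \frac{\left(p + p 5\right) \frac{1}{I + 0}}{3} = \frac{\left(p + 5 p\right) \frac{1}{I}}{3} = \frac{6 p \frac{1}{I}}{3} = \frac{2 p}{I}$)
$Y{\left(-1,-3 \right)} x = 2 \left(-1\right) \frac{1}{-3} \cdot 64 = 2 \left(-1\right) \left(- \frac{1}{3}\right) 64 = \frac{2}{3} \cdot 64 = \frac{128}{3}$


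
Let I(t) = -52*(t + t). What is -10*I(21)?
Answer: 21840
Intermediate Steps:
I(t) = -104*t
-10*I(21) = -(-1040)*21 = -10*(-2184) = 21840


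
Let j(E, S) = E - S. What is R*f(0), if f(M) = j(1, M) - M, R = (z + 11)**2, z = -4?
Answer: 49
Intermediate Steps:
R = 49 (R = (-4 + 11)**2 = 7**2 = 49)
f(M) = 1 - 2*M (f(M) = (1 - M) - M = 1 - 2*M)
R*f(0) = 49*(1 - 2*0) = 49*(1 + 0) = 49*1 = 49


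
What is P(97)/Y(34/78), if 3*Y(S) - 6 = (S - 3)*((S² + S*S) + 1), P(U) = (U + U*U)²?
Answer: 8040456377226/73007 ≈ 1.1013e+8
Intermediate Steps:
P(U) = (U + U²)²
Y(S) = 2 + (1 + 2*S²)*(-3 + S)/3 (Y(S) = 2 + ((S - 3)*((S² + S*S) + 1))/3 = 2 + ((-3 + S)*((S² + S²) + 1))/3 = 2 + ((-3 + S)*(2*S² + 1))/3 = 2 + ((-3 + S)*(1 + 2*S²))/3 = 2 + ((1 + 2*S²)*(-3 + S))/3 = 2 + (1 + 2*S²)*(-3 + S)/3)
P(97)/Y(34/78) = (97²*(1 + 97)²)/(1 - 2*(34/78)² + (34/78)/3 + 2*(34/78)³/3) = (9409*98²)/(1 - 2*(34*(1/78))² + (34*(1/78))/3 + 2*(34*(1/78))³/3) = (9409*9604)/(1 - 2*(17/39)² + (⅓)*(17/39) + 2*(17/39)³/3) = 90364036/(1 - 2*289/1521 + 17/117 + (⅔)*(4913/59319)) = 90364036/(1 - 578/1521 + 17/117 + 9826/177957) = 90364036/(146014/177957) = 90364036*(177957/146014) = 8040456377226/73007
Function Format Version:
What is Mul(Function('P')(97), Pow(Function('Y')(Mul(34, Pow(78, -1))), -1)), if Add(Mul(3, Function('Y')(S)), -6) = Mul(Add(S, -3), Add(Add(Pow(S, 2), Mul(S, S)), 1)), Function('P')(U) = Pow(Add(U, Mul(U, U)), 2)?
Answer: Rational(8040456377226, 73007) ≈ 1.1013e+8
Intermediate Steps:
Function('P')(U) = Pow(Add(U, Pow(U, 2)), 2)
Function('Y')(S) = Add(2, Mul(Rational(1, 3), Add(1, Mul(2, Pow(S, 2))), Add(-3, S))) (Function('Y')(S) = Add(2, Mul(Rational(1, 3), Mul(Add(S, -3), Add(Add(Pow(S, 2), Mul(S, S)), 1)))) = Add(2, Mul(Rational(1, 3), Mul(Add(-3, S), Add(Add(Pow(S, 2), Pow(S, 2)), 1)))) = Add(2, Mul(Rational(1, 3), Mul(Add(-3, S), Add(Mul(2, Pow(S, 2)), 1)))) = Add(2, Mul(Rational(1, 3), Mul(Add(-3, S), Add(1, Mul(2, Pow(S, 2)))))) = Add(2, Mul(Rational(1, 3), Mul(Add(1, Mul(2, Pow(S, 2))), Add(-3, S)))) = Add(2, Mul(Rational(1, 3), Add(1, Mul(2, Pow(S, 2))), Add(-3, S))))
Mul(Function('P')(97), Pow(Function('Y')(Mul(34, Pow(78, -1))), -1)) = Mul(Mul(Pow(97, 2), Pow(Add(1, 97), 2)), Pow(Add(1, Mul(-2, Pow(Mul(34, Pow(78, -1)), 2)), Mul(Rational(1, 3), Mul(34, Pow(78, -1))), Mul(Rational(2, 3), Pow(Mul(34, Pow(78, -1)), 3))), -1)) = Mul(Mul(9409, Pow(98, 2)), Pow(Add(1, Mul(-2, Pow(Mul(34, Rational(1, 78)), 2)), Mul(Rational(1, 3), Mul(34, Rational(1, 78))), Mul(Rational(2, 3), Pow(Mul(34, Rational(1, 78)), 3))), -1)) = Mul(Mul(9409, 9604), Pow(Add(1, Mul(-2, Pow(Rational(17, 39), 2)), Mul(Rational(1, 3), Rational(17, 39)), Mul(Rational(2, 3), Pow(Rational(17, 39), 3))), -1)) = Mul(90364036, Pow(Add(1, Mul(-2, Rational(289, 1521)), Rational(17, 117), Mul(Rational(2, 3), Rational(4913, 59319))), -1)) = Mul(90364036, Pow(Add(1, Rational(-578, 1521), Rational(17, 117), Rational(9826, 177957)), -1)) = Mul(90364036, Pow(Rational(146014, 177957), -1)) = Mul(90364036, Rational(177957, 146014)) = Rational(8040456377226, 73007)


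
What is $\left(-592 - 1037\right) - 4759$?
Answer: $-6388$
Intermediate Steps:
$\left(-592 - 1037\right) - 4759 = -1629 - 4759 = -6388$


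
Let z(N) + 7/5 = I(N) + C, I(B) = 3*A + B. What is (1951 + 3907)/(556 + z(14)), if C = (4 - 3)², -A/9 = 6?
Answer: 14645/1019 ≈ 14.372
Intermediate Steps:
A = -54 (A = -9*6 = -54)
I(B) = -162 + B (I(B) = 3*(-54) + B = -162 + B)
C = 1 (C = 1² = 1)
z(N) = -812/5 + N (z(N) = -7/5 + ((-162 + N) + 1) = -7/5 + (-161 + N) = -812/5 + N)
(1951 + 3907)/(556 + z(14)) = (1951 + 3907)/(556 + (-812/5 + 14)) = 5858/(556 - 742/5) = 5858/(2038/5) = 5858*(5/2038) = 14645/1019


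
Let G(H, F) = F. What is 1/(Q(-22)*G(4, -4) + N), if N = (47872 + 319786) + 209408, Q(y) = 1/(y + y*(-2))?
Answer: 11/6347724 ≈ 1.7329e-6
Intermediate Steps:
Q(y) = -1/y (Q(y) = 1/(y - 2*y) = 1/(-y) = -1/y)
N = 577066 (N = 367658 + 209408 = 577066)
1/(Q(-22)*G(4, -4) + N) = 1/(-1/(-22)*(-4) + 577066) = 1/(-1*(-1/22)*(-4) + 577066) = 1/((1/22)*(-4) + 577066) = 1/(-2/11 + 577066) = 1/(6347724/11) = 11/6347724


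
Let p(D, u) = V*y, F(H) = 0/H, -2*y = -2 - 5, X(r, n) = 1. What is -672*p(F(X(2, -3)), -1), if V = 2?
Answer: -4704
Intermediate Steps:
y = 7/2 (y = -(-2 - 5)/2 = -½*(-7) = 7/2 ≈ 3.5000)
F(H) = 0
p(D, u) = 7 (p(D, u) = 2*(7/2) = 7)
-672*p(F(X(2, -3)), -1) = -672*7 = -1*4704 = -4704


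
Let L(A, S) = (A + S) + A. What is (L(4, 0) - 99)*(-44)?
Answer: 4004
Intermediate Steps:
L(A, S) = S + 2*A
(L(4, 0) - 99)*(-44) = ((0 + 2*4) - 99)*(-44) = ((0 + 8) - 99)*(-44) = (8 - 99)*(-44) = -91*(-44) = 4004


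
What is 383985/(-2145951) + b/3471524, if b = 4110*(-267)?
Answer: -204884188445/413873355518 ≈ -0.49504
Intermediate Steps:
b = -1097370
383985/(-2145951) + b/3471524 = 383985/(-2145951) - 1097370/3471524 = 383985*(-1/2145951) - 1097370*1/3471524 = -42665/238439 - 548685/1735762 = -204884188445/413873355518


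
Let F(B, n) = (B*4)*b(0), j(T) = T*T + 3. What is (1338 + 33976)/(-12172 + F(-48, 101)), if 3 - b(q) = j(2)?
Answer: -17657/5702 ≈ -3.0966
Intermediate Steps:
j(T) = 3 + T**2 (j(T) = T**2 + 3 = 3 + T**2)
b(q) = -4 (b(q) = 3 - (3 + 2**2) = 3 - (3 + 4) = 3 - 1*7 = 3 - 7 = -4)
F(B, n) = -16*B (F(B, n) = (B*4)*(-4) = (4*B)*(-4) = -16*B)
(1338 + 33976)/(-12172 + F(-48, 101)) = (1338 + 33976)/(-12172 - 16*(-48)) = 35314/(-12172 + 768) = 35314/(-11404) = 35314*(-1/11404) = -17657/5702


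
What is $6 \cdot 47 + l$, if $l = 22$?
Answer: $304$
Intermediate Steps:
$6 \cdot 47 + l = 6 \cdot 47 + 22 = 282 + 22 = 304$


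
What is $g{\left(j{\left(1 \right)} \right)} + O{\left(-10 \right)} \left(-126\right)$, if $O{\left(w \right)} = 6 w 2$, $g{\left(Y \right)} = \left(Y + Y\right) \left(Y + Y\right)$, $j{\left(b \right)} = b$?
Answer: $15124$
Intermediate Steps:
$g{\left(Y \right)} = 4 Y^{2}$ ($g{\left(Y \right)} = 2 Y 2 Y = 4 Y^{2}$)
$O{\left(w \right)} = 12 w$
$g{\left(j{\left(1 \right)} \right)} + O{\left(-10 \right)} \left(-126\right) = 4 \cdot 1^{2} + 12 \left(-10\right) \left(-126\right) = 4 \cdot 1 - -15120 = 4 + 15120 = 15124$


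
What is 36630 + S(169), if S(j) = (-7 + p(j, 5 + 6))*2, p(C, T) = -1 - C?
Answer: 36276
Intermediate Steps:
S(j) = -16 - 2*j (S(j) = (-7 + (-1 - j))*2 = (-8 - j)*2 = -16 - 2*j)
36630 + S(169) = 36630 + (-16 - 2*169) = 36630 + (-16 - 338) = 36630 - 354 = 36276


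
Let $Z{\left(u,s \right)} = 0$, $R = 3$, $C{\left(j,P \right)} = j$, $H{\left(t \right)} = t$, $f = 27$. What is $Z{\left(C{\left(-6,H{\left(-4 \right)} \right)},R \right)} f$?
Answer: $0$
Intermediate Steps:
$Z{\left(C{\left(-6,H{\left(-4 \right)} \right)},R \right)} f = 0 \cdot 27 = 0$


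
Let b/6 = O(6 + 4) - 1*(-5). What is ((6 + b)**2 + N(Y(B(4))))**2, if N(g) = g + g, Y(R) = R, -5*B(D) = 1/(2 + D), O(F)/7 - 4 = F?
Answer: 34113063928321/225 ≈ 1.5161e+11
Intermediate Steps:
O(F) = 28 + 7*F
B(D) = -1/(5*(2 + D))
b = 618 (b = 6*((28 + 7*(6 + 4)) - 1*(-5)) = 6*((28 + 7*10) + 5) = 6*((28 + 70) + 5) = 6*(98 + 5) = 6*103 = 618)
N(g) = 2*g
((6 + b)**2 + N(Y(B(4))))**2 = ((6 + 618)**2 + 2*(-1/(10 + 5*4)))**2 = (624**2 + 2*(-1/(10 + 20)))**2 = (389376 + 2*(-1/30))**2 = (389376 - 1/15)**2 = (5840639/15)**2 = 34113063928321/225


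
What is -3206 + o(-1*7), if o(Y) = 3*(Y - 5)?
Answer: -3242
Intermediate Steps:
o(Y) = -15 + 3*Y (o(Y) = 3*(-5 + Y) = -15 + 3*Y)
-3206 + o(-1*7) = -3206 + (-15 + 3*(-1*7)) = -3206 + (-15 + 3*(-7)) = -3206 + (-15 - 21) = -3206 - 36 = -3242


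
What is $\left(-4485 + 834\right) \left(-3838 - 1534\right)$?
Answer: $19613172$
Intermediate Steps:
$\left(-4485 + 834\right) \left(-3838 - 1534\right) = - 3651 \left(-3838 - 1534\right) = \left(-3651\right) \left(-5372\right) = 19613172$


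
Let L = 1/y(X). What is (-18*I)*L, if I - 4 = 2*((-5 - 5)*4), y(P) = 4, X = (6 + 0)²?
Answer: 342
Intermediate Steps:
X = 36 (X = 6² = 36)
I = -76 (I = 4 + 2*((-5 - 5)*4) = 4 + 2*(-10*4) = 4 + 2*(-40) = 4 - 80 = -76)
L = ¼ (L = 1/4 = ¼ ≈ 0.25000)
(-18*I)*L = -18*(-76)*(¼) = 1368*(¼) = 342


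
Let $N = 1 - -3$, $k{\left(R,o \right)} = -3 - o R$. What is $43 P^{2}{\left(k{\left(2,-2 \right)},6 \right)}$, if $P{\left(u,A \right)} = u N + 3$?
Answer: $2107$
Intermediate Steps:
$k{\left(R,o \right)} = -3 - R o$
$N = 4$ ($N = 1 + 3 = 4$)
$P{\left(u,A \right)} = 3 + 4 u$ ($P{\left(u,A \right)} = u 4 + 3 = 4 u + 3 = 3 + 4 u$)
$43 P^{2}{\left(k{\left(2,-2 \right)},6 \right)} = 43 \left(3 + 4 \left(-3 - 2 \left(-2\right)\right)\right)^{2} = 43 \left(3 + 4 \left(-3 + 4\right)\right)^{2} = 43 \left(3 + 4 \cdot 1\right)^{2} = 43 \left(3 + 4\right)^{2} = 43 \cdot 7^{2} = 43 \cdot 49 = 2107$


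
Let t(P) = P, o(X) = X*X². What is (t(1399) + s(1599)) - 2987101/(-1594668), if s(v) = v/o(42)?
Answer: 4597493898551/3281826744 ≈ 1400.9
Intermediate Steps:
o(X) = X³
s(v) = v/74088 (s(v) = v/(42³) = v/74088)
(t(1399) + s(1599)) - 2987101/(-1594668) = (1399 + (1/74088)*1599) - 2987101/(-1594668) = (1399 + 533/24696) - 2987101*(-1/1594668) = 34550237/24696 + 2987101/1594668 = 4597493898551/3281826744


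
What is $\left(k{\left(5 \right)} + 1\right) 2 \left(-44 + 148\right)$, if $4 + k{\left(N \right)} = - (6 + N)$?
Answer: $-2912$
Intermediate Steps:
$k{\left(N \right)} = -10 - N$ ($k{\left(N \right)} = -4 - \left(6 + N\right) = -10 - N$)
$\left(k{\left(5 \right)} + 1\right) 2 \left(-44 + 148\right) = \left(\left(-10 - 5\right) + 1\right) 2 \left(-44 + 148\right) = \left(\left(-10 - 5\right) + 1\right) 2 \cdot 104 = \left(-15 + 1\right) 2 \cdot 104 = \left(-14\right) 2 \cdot 104 = \left(-28\right) 104 = -2912$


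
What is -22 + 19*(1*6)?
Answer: 92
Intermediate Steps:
-22 + 19*(1*6) = -22 + 19*6 = -22 + 114 = 92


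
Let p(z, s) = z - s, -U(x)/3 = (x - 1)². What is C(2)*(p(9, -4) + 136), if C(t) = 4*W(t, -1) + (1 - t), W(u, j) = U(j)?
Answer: -7301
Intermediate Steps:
U(x) = -3*(-1 + x)² (U(x) = -3*(x - 1)² = -3*(-1 + x)²)
W(u, j) = -3*(-1 + j)²
C(t) = -47 - t (C(t) = 4*(-3*(-1 - 1)²) + (1 - t) = 4*(-3*(-2)²) + (1 - t) = 4*(-3*4) + (1 - t) = 4*(-12) + (1 - t) = -48 + (1 - t) = -47 - t)
C(2)*(p(9, -4) + 136) = (-47 - 1*2)*((9 - 1*(-4)) + 136) = (-47 - 2)*((9 + 4) + 136) = -49*(13 + 136) = -49*149 = -7301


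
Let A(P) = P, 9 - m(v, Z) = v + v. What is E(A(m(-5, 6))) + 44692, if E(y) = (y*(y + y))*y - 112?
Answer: 58298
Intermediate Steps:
m(v, Z) = 9 - 2*v (m(v, Z) = 9 - (v + v) = 9 - 2*v)
E(y) = -112 + 2*y³ (E(y) = (y*(2*y))*y - 112 = (2*y²)*y - 112 = 2*y³ - 112 = -112 + 2*y³)
E(A(m(-5, 6))) + 44692 = (-112 + 2*(9 - 2*(-5))³) + 44692 = (-112 + 2*(9 + 10)³) + 44692 = (-112 + 2*19³) + 44692 = (-112 + 2*6859) + 44692 = (-112 + 13718) + 44692 = 13606 + 44692 = 58298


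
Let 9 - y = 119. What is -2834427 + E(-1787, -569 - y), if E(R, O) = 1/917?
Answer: -2599169558/917 ≈ -2.8344e+6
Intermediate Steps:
y = -110 (y = 9 - 1*119 = 9 - 119 = -110)
E(R, O) = 1/917
-2834427 + E(-1787, -569 - y) = -2834427 + 1/917 = -2599169558/917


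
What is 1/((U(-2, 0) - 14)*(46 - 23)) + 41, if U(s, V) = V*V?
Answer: 13201/322 ≈ 40.997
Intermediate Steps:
U(s, V) = V²
1/((U(-2, 0) - 14)*(46 - 23)) + 41 = 1/((0² - 14)*(46 - 23)) + 41 = 1/((0 - 14)*23) + 41 = (1/23)/(-14) + 41 = -1/14*1/23 + 41 = -1/322 + 41 = 13201/322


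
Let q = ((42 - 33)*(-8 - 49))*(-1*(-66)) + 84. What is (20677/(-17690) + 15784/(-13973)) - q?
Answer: 287854111231/8523530 ≈ 33772.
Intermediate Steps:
q = -33774 (q = (9*(-57))*66 + 84 = -513*66 + 84 = -33858 + 84 = -33774)
(20677/(-17690) + 15784/(-13973)) - q = (20677/(-17690) + 15784/(-13973)) - 1*(-33774) = (20677*(-1/17690) + 15784*(-1/13973)) + 33774 = (-713/610 - 15784/13973) + 33774 = -19590989/8523530 + 33774 = 287854111231/8523530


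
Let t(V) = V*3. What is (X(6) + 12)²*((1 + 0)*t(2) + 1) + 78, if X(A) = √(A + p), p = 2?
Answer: 1142 + 336*√2 ≈ 1617.2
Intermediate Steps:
X(A) = √(2 + A) (X(A) = √(A + 2) = √(2 + A))
t(V) = 3*V
(X(6) + 12)²*((1 + 0)*t(2) + 1) + 78 = (√(2 + 6) + 12)²*((1 + 0)*(3*2) + 1) + 78 = (√8 + 12)²*(1*6 + 1) + 78 = (2*√2 + 12)²*(6 + 1) + 78 = (12 + 2*√2)²*7 + 78 = 7*(12 + 2*√2)² + 78 = 78 + 7*(12 + 2*√2)²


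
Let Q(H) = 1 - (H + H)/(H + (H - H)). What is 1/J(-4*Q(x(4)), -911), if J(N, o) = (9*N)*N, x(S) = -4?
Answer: 1/144 ≈ 0.0069444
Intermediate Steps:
Q(H) = -1 (Q(H) = 1 - 2*H/(H + 0) = 1 - 2*H/H = 1 - 1*2 = 1 - 2 = -1)
J(N, o) = 9*N²
1/J(-4*Q(x(4)), -911) = 1/(9*(-4*(-1))²) = 1/(9*4²) = 1/(9*16) = 1/144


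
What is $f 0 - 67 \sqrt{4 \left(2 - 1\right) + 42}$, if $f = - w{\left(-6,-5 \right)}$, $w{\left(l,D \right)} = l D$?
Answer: $- 67 \sqrt{46} \approx -454.42$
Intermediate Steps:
$w{\left(l,D \right)} = D l$
$f = -30$ ($f = - \left(-5\right) \left(-6\right) = \left(-1\right) 30 = -30$)
$f 0 - 67 \sqrt{4 \left(2 - 1\right) + 42} = \left(-30\right) 0 - 67 \sqrt{4 \left(2 - 1\right) + 42} = 0 - 67 \sqrt{4 \cdot 1 + 42} = 0 - 67 \sqrt{4 + 42} = 0 - 67 \sqrt{46} = - 67 \sqrt{46}$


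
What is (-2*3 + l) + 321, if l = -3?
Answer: 312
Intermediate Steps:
(-2*3 + l) + 321 = (-2*3 - 3) + 321 = (-6 - 3) + 321 = -9 + 321 = 312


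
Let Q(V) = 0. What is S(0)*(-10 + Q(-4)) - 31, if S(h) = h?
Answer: -31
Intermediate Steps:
S(0)*(-10 + Q(-4)) - 31 = 0*(-10 + 0) - 31 = 0*(-10) - 31 = 0 - 31 = -31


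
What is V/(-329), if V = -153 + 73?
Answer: 80/329 ≈ 0.24316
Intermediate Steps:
V = -80
V/(-329) = -80/(-329) = -80*(-1/329) = 80/329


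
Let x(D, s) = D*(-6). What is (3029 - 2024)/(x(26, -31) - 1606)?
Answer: -1005/1762 ≈ -0.57037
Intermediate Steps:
x(D, s) = -6*D
(3029 - 2024)/(x(26, -31) - 1606) = (3029 - 2024)/(-6*26 - 1606) = 1005/(-156 - 1606) = 1005/(-1762) = 1005*(-1/1762) = -1005/1762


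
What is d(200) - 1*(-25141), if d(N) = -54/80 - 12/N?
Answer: 5028053/200 ≈ 25140.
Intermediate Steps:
d(N) = -27/40 - 12/N (d(N) = -54*1/80 - 12/N = -27/40 - 12/N)
d(200) - 1*(-25141) = (-27/40 - 12/200) - 1*(-25141) = (-27/40 - 12*1/200) + 25141 = (-27/40 - 3/50) + 25141 = -147/200 + 25141 = 5028053/200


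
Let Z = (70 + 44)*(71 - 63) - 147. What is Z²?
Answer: 585225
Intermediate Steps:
Z = 765 (Z = 114*8 - 147 = 912 - 147 = 765)
Z² = 765² = 585225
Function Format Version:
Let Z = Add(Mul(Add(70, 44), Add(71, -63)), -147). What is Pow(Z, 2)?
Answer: 585225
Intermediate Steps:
Z = 765 (Z = Add(Mul(114, 8), -147) = Add(912, -147) = 765)
Pow(Z, 2) = Pow(765, 2) = 585225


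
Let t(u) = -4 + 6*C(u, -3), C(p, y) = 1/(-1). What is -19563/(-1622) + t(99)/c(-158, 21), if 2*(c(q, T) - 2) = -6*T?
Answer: 1209563/98942 ≈ 12.225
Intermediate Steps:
C(p, y) = -1
c(q, T) = 2 - 3*T (c(q, T) = 2 + (-6*T)/2 = 2 - 3*T)
t(u) = -10 (t(u) = -4 + 6*(-1) = -4 - 6 = -10)
-19563/(-1622) + t(99)/c(-158, 21) = -19563/(-1622) - 10/(2 - 3*21) = -19563*(-1/1622) - 10/(2 - 63) = 19563/1622 - 10/(-61) = 19563/1622 - 10*(-1/61) = 19563/1622 + 10/61 = 1209563/98942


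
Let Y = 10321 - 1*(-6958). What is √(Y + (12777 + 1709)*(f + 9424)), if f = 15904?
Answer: 3*√40768743 ≈ 19155.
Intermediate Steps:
Y = 17279 (Y = 10321 + 6958 = 17279)
√(Y + (12777 + 1709)*(f + 9424)) = √(17279 + (12777 + 1709)*(15904 + 9424)) = √(17279 + 14486*25328) = √(17279 + 366901408) = √366918687 = 3*√40768743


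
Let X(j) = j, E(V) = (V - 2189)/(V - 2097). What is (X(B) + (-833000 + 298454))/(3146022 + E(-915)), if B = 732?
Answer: -200980971/1184477671 ≈ -0.16968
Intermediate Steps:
E(V) = (-2189 + V)/(-2097 + V)
(X(B) + (-833000 + 298454))/(3146022 + E(-915)) = (732 + (-833000 + 298454))/(3146022 + (-2189 - 915)/(-2097 - 915)) = (732 - 534546)/(3146022 - 3104/(-3012)) = -533814/(3146022 - 1/3012*(-3104)) = -533814/(3146022 + 776/753) = -533814/2368955342/753 = -533814*753/2368955342 = -200980971/1184477671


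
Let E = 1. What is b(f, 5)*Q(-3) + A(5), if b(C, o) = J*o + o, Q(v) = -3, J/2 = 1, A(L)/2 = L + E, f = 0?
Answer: -33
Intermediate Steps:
A(L) = 2 + 2*L (A(L) = 2*(L + 1) = 2*(1 + L) = 2 + 2*L)
J = 2 (J = 2*1 = 2)
b(C, o) = 3*o (b(C, o) = 2*o + o = 3*o)
b(f, 5)*Q(-3) + A(5) = (3*5)*(-3) + (2 + 2*5) = 15*(-3) + (2 + 10) = -45 + 12 = -33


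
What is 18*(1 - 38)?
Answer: -666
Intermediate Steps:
18*(1 - 38) = 18*(-37) = -666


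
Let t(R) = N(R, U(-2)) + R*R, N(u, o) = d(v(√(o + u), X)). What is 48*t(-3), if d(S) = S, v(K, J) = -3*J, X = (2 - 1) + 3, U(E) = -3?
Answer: -144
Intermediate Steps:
X = 4 (X = 1 + 3 = 4)
N(u, o) = -12 (N(u, o) = -3*4 = -12)
t(R) = -12 + R² (t(R) = -12 + R*R = -12 + R²)
48*t(-3) = 48*(-12 + (-3)²) = 48*(-12 + 9) = 48*(-3) = -144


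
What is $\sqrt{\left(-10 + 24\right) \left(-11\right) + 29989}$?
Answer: $3 \sqrt{3315} \approx 172.73$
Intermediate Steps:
$\sqrt{\left(-10 + 24\right) \left(-11\right) + 29989} = \sqrt{14 \left(-11\right) + 29989} = \sqrt{-154 + 29989} = \sqrt{29835} = 3 \sqrt{3315}$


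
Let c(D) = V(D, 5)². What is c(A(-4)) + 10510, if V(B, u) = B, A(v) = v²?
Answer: 10766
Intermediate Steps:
c(D) = D²
c(A(-4)) + 10510 = ((-4)²)² + 10510 = 16² + 10510 = 256 + 10510 = 10766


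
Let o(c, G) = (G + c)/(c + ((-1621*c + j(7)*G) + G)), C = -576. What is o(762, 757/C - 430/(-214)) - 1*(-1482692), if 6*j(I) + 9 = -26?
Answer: 676830036198796798/456487278869 ≈ 1.4827e+6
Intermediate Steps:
j(I) = -35/6 (j(I) = -3/2 + (⅙)*(-26) = -3/2 - 13/3 = -35/6)
o(c, G) = (G + c)/(-1620*c - 29*G/6) (o(c, G) = (G + c)/(c + ((-1621*c - 35*G/6) + G)) = (G + c)/(c + (-1621*c - 29*G/6)) = (G + c)/(-1620*c - 29*G/6))
o(762, 757/C - 430/(-214)) - 1*(-1482692) = 6*((757/(-576) - 430/(-214)) + 762)/(-9720*762 - 29*(757/(-576) - 430/(-214))) - 1*(-1482692) = 6*((757*(-1/576) - 430*(-1/214)) + 762)/(-7406640 - 29*(757*(-1/576) - 430*(-1/214))) + 1482692 = 6*((-757/576 + 215/107) + 762)/(-7406640 - 29*(-757/576 + 215/107)) + 1482692 = 6*(42841/61632 + 762)/(-7406640 - 29*42841/61632) + 1482692 = 6*(47006425/61632)/(-7406640 - 1242389/61632) + 1482692 = 6*(47006425/61632)/(-456487278869/61632) + 1482692 = 6*(-61632/456487278869)*(47006425/61632) + 1482692 = -282038550/456487278869 + 1482692 = 676830036198796798/456487278869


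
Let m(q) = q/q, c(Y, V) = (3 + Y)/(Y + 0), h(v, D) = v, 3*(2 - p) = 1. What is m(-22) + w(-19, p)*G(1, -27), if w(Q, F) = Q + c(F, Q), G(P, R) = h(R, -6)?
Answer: 2192/5 ≈ 438.40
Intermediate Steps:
p = 5/3 (p = 2 - ⅓*1 = 2 - ⅓ = 5/3 ≈ 1.6667)
c(Y, V) = (3 + Y)/Y
G(P, R) = R
w(Q, F) = Q + (3 + F)/F
m(q) = 1
m(-22) + w(-19, p)*G(1, -27) = 1 + (1 - 19 + 3/(5/3))*(-27) = 1 + (1 - 19 + 3*(⅗))*(-27) = 1 + (1 - 19 + 9/5)*(-27) = 1 - 81/5*(-27) = 1 + 2187/5 = 2192/5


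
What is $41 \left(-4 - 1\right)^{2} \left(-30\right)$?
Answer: $-30750$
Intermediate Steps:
$41 \left(-4 - 1\right)^{2} \left(-30\right) = 41 \left(-5\right)^{2} \left(-30\right) = 41 \cdot 25 \left(-30\right) = 1025 \left(-30\right) = -30750$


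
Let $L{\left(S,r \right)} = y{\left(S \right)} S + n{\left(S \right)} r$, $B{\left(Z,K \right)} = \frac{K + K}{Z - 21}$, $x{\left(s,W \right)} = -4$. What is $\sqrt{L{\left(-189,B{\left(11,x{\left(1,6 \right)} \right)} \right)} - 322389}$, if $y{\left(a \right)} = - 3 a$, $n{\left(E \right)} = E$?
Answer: $\frac{6 i \sqrt{298405}}{5} \approx 655.52 i$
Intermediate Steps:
$B{\left(Z,K \right)} = \frac{2 K}{-21 + Z}$
$L{\left(S,r \right)} = - 3 S^{2} + S r$ ($L{\left(S,r \right)} = - 3 S S + S r = - 3 S^{2} + S r$)
$\sqrt{L{\left(-189,B{\left(11,x{\left(1,6 \right)} \right)} \right)} - 322389} = \sqrt{- 189 \left(2 \left(-4\right) \frac{1}{-21 + 11} - -567\right) - 322389} = \sqrt{- 189 \left(2 \left(-4\right) \frac{1}{-10} + 567\right) - 322389} = \sqrt{- 189 \left(2 \left(-4\right) \left(- \frac{1}{10}\right) + 567\right) - 322389} = \sqrt{- 189 \left(\frac{4}{5} + 567\right) - 322389} = \sqrt{\left(-189\right) \frac{2839}{5} - 322389} = \sqrt{- \frac{536571}{5} - 322389} = \sqrt{- \frac{2148516}{5}} = \frac{6 i \sqrt{298405}}{5}$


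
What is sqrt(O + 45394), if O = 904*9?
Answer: sqrt(53530) ≈ 231.37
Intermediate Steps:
O = 8136
sqrt(O + 45394) = sqrt(8136 + 45394) = sqrt(53530)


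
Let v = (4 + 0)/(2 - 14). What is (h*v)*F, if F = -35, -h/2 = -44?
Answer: 3080/3 ≈ 1026.7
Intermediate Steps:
h = 88 (h = -2*(-44) = 88)
v = -1/3 (v = 4/(-12) = 4*(-1/12) = -1/3 ≈ -0.33333)
(h*v)*F = (88*(-1/3))*(-35) = -88/3*(-35) = 3080/3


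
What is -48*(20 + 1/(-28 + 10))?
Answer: -2872/3 ≈ -957.33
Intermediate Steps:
-48*(20 + 1/(-28 + 10)) = -48*(20 + 1/(-18)) = -48*(20 - 1/18) = -48*359/18 = -2872/3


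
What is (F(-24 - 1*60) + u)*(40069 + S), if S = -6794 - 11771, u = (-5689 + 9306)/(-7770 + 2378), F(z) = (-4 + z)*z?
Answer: 53563839168/337 ≈ 1.5894e+8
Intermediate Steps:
F(z) = z*(-4 + z)
u = -3617/5392 (u = 3617/(-5392) = 3617*(-1/5392) = -3617/5392 ≈ -0.67081)
S = -18565
(F(-24 - 1*60) + u)*(40069 + S) = ((-24 - 1*60)*(-4 + (-24 - 1*60)) - 3617/5392)*(40069 - 18565) = ((-24 - 60)*(-4 + (-24 - 60)) - 3617/5392)*21504 = (-84*(-4 - 84) - 3617/5392)*21504 = (-84*(-88) - 3617/5392)*21504 = (7392 - 3617/5392)*21504 = (39854047/5392)*21504 = 53563839168/337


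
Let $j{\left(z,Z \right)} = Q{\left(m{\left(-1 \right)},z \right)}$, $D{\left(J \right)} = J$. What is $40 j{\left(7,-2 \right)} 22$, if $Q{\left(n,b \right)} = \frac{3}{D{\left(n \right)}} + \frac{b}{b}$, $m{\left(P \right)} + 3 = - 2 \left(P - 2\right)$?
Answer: $1760$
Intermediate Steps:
$m{\left(P \right)} = 1 - 2 P$ ($m{\left(P \right)} = -3 - 2 \left(P - 2\right) = -3 - 2 \left(-2 + P\right) = -3 - \left(-4 + 2 P\right) = 1 - 2 P$)
$Q{\left(n,b \right)} = 1 + \frac{3}{n}$ ($Q{\left(n,b \right)} = \frac{3}{n} + \frac{b}{b} = \frac{3}{n} + 1 = 1 + \frac{3}{n}$)
$j{\left(z,Z \right)} = 2$ ($j{\left(z,Z \right)} = \frac{3 + \left(1 - -2\right)}{1 - -2} = \frac{3 + \left(1 + 2\right)}{1 + 2} = \frac{3 + 3}{3} = \frac{1}{3} \cdot 6 = 2$)
$40 j{\left(7,-2 \right)} 22 = 40 \cdot 2 \cdot 22 = 80 \cdot 22 = 1760$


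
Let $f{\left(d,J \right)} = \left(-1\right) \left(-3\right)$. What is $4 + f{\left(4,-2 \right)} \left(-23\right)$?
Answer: $-65$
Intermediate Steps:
$f{\left(d,J \right)} = 3$
$4 + f{\left(4,-2 \right)} \left(-23\right) = 4 + 3 \left(-23\right) = 4 - 69 = -65$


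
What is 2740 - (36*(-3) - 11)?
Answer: 2859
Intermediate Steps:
2740 - (36*(-3) - 11) = 2740 - (-108 - 11) = 2740 - 1*(-119) = 2740 + 119 = 2859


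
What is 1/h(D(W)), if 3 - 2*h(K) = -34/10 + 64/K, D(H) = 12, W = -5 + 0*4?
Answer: 15/8 ≈ 1.8750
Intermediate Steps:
W = -5 (W = -5 + 0 = -5)
h(K) = 16/5 - 32/K (h(K) = 3/2 - (-34/10 + 64/K)/2 = 3/2 - (-34*⅒ + 64/K)/2 = 3/2 - (-17/5 + 64/K)/2 = 3/2 + (17/10 - 32/K) = 16/5 - 32/K)
1/h(D(W)) = 1/(16/5 - 32/12) = 1/(16/5 - 32*1/12) = 1/(16/5 - 8/3) = 1/(8/15) = 15/8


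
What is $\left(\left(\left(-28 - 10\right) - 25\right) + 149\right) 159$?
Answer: $13674$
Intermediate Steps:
$\left(\left(\left(-28 - 10\right) - 25\right) + 149\right) 159 = \left(\left(-38 - 25\right) + 149\right) 159 = \left(-63 + 149\right) 159 = 86 \cdot 159 = 13674$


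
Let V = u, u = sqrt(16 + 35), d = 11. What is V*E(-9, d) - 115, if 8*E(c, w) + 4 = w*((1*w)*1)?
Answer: -115 + 117*sqrt(51)/8 ≈ -10.557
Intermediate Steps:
u = sqrt(51) ≈ 7.1414
V = sqrt(51) ≈ 7.1414
E(c, w) = -1/2 + w**2/8 (E(c, w) = -1/2 + (w*((1*w)*1))/8 = -1/2 + (w*(w*1))/8 = -1/2 + (w*w)/8 = -1/2 + w**2/8)
V*E(-9, d) - 115 = sqrt(51)*(-1/2 + (1/8)*11**2) - 115 = sqrt(51)*(-1/2 + (1/8)*121) - 115 = sqrt(51)*(-1/2 + 121/8) - 115 = sqrt(51)*(117/8) - 115 = 117*sqrt(51)/8 - 115 = -115 + 117*sqrt(51)/8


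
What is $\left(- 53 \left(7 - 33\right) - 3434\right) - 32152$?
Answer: $-34208$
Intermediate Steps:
$\left(- 53 \left(7 - 33\right) - 3434\right) - 32152 = \left(\left(-53\right) \left(-26\right) - 3434\right) - 32152 = \left(1378 - 3434\right) - 32152 = -2056 - 32152 = -34208$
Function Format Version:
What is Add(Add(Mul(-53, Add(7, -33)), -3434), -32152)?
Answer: -34208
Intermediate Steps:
Add(Add(Mul(-53, Add(7, -33)), -3434), -32152) = Add(Add(Mul(-53, -26), -3434), -32152) = Add(Add(1378, -3434), -32152) = Add(-2056, -32152) = -34208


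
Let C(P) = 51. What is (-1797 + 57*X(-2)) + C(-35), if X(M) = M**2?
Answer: -1518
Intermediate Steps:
(-1797 + 57*X(-2)) + C(-35) = (-1797 + 57*(-2)**2) + 51 = (-1797 + 57*4) + 51 = (-1797 + 228) + 51 = -1569 + 51 = -1518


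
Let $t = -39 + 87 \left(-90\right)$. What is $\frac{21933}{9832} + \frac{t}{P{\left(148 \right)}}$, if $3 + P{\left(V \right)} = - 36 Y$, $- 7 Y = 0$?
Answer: $\frac{25811269}{9832} \approx 2625.2$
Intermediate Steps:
$Y = 0$ ($Y = \left(- \frac{1}{7}\right) 0 = 0$)
$P{\left(V \right)} = -3$ ($P{\left(V \right)} = -3 - 0 = -3 + 0 = -3$)
$t = -7869$ ($t = -39 - 7830 = -7869$)
$\frac{21933}{9832} + \frac{t}{P{\left(148 \right)}} = \frac{21933}{9832} - \frac{7869}{-3} = 21933 \cdot \frac{1}{9832} - -2623 = \frac{21933}{9832} + 2623 = \frac{25811269}{9832}$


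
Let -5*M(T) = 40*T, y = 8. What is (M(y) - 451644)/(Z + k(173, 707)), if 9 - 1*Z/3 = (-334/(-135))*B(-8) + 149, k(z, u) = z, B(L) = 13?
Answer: 20326860/15457 ≈ 1315.1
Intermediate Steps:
M(T) = -8*T
Z = -23242/45 (Z = 27 - 3*(-334/(-135)*13 + 149) = 27 - 3*(-334*(-1/135)*13 + 149) = 27 - 3*((334/135)*13 + 149) = 27 - 3*(4342/135 + 149) = 27 - 3*24457/135 = 27 - 24457/45 = -23242/45 ≈ -516.49)
(M(y) - 451644)/(Z + k(173, 707)) = (-8*8 - 451644)/(-23242/45 + 173) = (-64 - 451644)/(-15457/45) = -451708*(-45/15457) = 20326860/15457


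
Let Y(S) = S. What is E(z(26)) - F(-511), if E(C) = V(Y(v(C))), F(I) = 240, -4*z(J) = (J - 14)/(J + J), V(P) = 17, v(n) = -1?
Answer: -223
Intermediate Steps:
z(J) = -(-14 + J)/(8*J) (z(J) = -(J - 14)/(4*(J + J)) = -(-14 + J)/(4*(2*J)) = -(-14 + J)*1/(2*J)/4 = -(-14 + J)/(8*J))
E(C) = 17
E(z(26)) - F(-511) = 17 - 1*240 = 17 - 240 = -223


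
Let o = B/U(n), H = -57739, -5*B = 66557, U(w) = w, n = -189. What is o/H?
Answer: -66557/54563355 ≈ -0.0012198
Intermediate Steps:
B = -66557/5 (B = -⅕*66557 = -66557/5 ≈ -13311.)
o = 66557/945 (o = -66557/5/(-189) = -66557/5*(-1/189) = 66557/945 ≈ 70.431)
o/H = (66557/945)/(-57739) = (66557/945)*(-1/57739) = -66557/54563355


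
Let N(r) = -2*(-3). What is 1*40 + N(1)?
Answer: 46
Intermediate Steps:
N(r) = 6
1*40 + N(1) = 1*40 + 6 = 40 + 6 = 46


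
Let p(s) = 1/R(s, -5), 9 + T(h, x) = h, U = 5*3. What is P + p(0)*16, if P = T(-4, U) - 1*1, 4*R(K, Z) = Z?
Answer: -134/5 ≈ -26.800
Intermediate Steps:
U = 15
R(K, Z) = Z/4
T(h, x) = -9 + h
p(s) = -⅘ (p(s) = 1/((¼)*(-5)) = 1/(-5/4) = -⅘)
P = -14 (P = (-9 - 4) - 1*1 = -13 - 1 = -14)
P + p(0)*16 = -14 - ⅘*16 = -14 - 64/5 = -134/5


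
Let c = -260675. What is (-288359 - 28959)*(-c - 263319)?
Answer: 838988792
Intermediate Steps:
(-288359 - 28959)*(-c - 263319) = (-288359 - 28959)*(-1*(-260675) - 263319) = -317318*(260675 - 263319) = -317318*(-2644) = 838988792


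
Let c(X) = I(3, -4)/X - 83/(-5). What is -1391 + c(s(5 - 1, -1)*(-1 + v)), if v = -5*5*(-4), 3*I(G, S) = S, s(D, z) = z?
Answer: -2040964/1485 ≈ -1374.4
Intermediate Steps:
I(G, S) = S/3
v = 100 (v = -25*(-4) = 100)
c(X) = 83/5 - 4/(3*X) (c(X) = ((⅓)*(-4))/X - 83/(-5) = -4/(3*X) - 83*(-⅕) = -4/(3*X) + 83/5 = 83/5 - 4/(3*X))
-1391 + c(s(5 - 1, -1)*(-1 + v)) = -1391 + (-20 + 249*(-(-1 + 100)))/(15*((-(-1 + 100)))) = -1391 + (-20 + 249*(-1*99))/(15*((-1*99))) = -1391 + (1/15)*(-20 + 249*(-99))/(-99) = -1391 + (1/15)*(-1/99)*(-20 - 24651) = -1391 + (1/15)*(-1/99)*(-24671) = -1391 + 24671/1485 = -2040964/1485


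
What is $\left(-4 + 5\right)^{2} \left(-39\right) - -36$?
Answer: $-3$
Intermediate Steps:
$\left(-4 + 5\right)^{2} \left(-39\right) - -36 = 1^{2} \left(-39\right) + 36 = 1 \left(-39\right) + 36 = -39 + 36 = -3$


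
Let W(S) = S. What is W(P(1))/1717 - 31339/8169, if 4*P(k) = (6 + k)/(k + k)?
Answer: -61487903/16029912 ≈ -3.8358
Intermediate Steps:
P(k) = (6 + k)/(8*k) (P(k) = ((6 + k)/(k + k))/4 = ((6 + k)/((2*k)))/4 = ((6 + k)*(1/(2*k)))/4 = ((6 + k)/(2*k))/4 = (6 + k)/(8*k))
W(P(1))/1717 - 31339/8169 = ((1/8)*(6 + 1)/1)/1717 - 31339/8169 = ((1/8)*1*7)*(1/1717) - 31339*1/8169 = (7/8)*(1/1717) - 4477/1167 = 7/13736 - 4477/1167 = -61487903/16029912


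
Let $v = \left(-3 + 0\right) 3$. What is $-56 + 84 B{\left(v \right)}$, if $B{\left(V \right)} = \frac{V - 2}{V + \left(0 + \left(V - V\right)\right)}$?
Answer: $\frac{140}{3} \approx 46.667$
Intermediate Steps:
$v = -9$ ($v = \left(-3\right) 3 = -9$)
$B{\left(V \right)} = \frac{-2 + V}{V}$ ($B{\left(V \right)} = \frac{-2 + V}{V + \left(0 + 0\right)} = \frac{-2 + V}{V + 0} = \frac{-2 + V}{V}$)
$-56 + 84 B{\left(v \right)} = -56 + 84 \frac{-2 - 9}{-9} = -56 + 84 \left(\left(- \frac{1}{9}\right) \left(-11\right)\right) = -56 + 84 \cdot \frac{11}{9} = -56 + \frac{308}{3} = \frac{140}{3}$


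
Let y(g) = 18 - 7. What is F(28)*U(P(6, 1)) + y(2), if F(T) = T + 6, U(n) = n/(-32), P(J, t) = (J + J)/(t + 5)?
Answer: 71/8 ≈ 8.8750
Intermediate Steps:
y(g) = 11
P(J, t) = 2*J/(5 + t) (P(J, t) = (2*J)/(5 + t) = 2*J/(5 + t))
U(n) = -n/32 (U(n) = n*(-1/32) = -n/32)
F(T) = 6 + T
F(28)*U(P(6, 1)) + y(2) = (6 + 28)*(-6/(16*(5 + 1))) + 11 = 34*(-6/(16*6)) + 11 = 34*(-1/32*2) + 11 = 34*(-1/16) + 11 = -17/8 + 11 = 71/8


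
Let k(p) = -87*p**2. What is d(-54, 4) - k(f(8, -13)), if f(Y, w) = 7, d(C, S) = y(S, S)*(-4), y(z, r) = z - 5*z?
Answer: 4327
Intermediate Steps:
y(z, r) = -4*z
d(C, S) = 16*S (d(C, S) = -4*S*(-4) = 16*S)
d(-54, 4) - k(f(8, -13)) = 16*4 - (-87)*7**2 = 64 - (-87)*49 = 64 - 1*(-4263) = 64 + 4263 = 4327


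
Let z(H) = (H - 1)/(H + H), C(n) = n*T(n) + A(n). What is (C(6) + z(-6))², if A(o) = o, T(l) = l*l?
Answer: 7134241/144 ≈ 49543.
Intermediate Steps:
T(l) = l²
C(n) = n + n³ (C(n) = n*n² + n = n³ + n = n + n³)
z(H) = (-1 + H)/(2*H) (z(H) = (-1 + H)/((2*H)) = (-1 + H)*(1/(2*H)) = (-1 + H)/(2*H))
(C(6) + z(-6))² = ((6 + 6³) + (½)*(-1 - 6)/(-6))² = ((6 + 216) + (½)*(-⅙)*(-7))² = (222 + 7/12)² = (2671/12)² = 7134241/144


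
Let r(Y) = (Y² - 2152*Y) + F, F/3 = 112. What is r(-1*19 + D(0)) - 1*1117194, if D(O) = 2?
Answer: -1079985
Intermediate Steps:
F = 336 (F = 3*112 = 336)
r(Y) = 336 + Y² - 2152*Y (r(Y) = (Y² - 2152*Y) + 336 = 336 + Y² - 2152*Y)
r(-1*19 + D(0)) - 1*1117194 = (336 + (-1*19 + 2)² - 2152*(-1*19 + 2)) - 1*1117194 = (336 + (-19 + 2)² - 2152*(-19 + 2)) - 1117194 = (336 + (-17)² - 2152*(-17)) - 1117194 = (336 + 289 + 36584) - 1117194 = 37209 - 1117194 = -1079985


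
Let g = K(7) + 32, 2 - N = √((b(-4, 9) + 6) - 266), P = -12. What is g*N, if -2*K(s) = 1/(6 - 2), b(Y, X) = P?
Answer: 255/4 - 255*I*√17/2 ≈ 63.75 - 525.7*I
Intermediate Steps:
b(Y, X) = -12
K(s) = -⅛ (K(s) = -1/(2*(6 - 2)) = -½/4 = -½*¼ = -⅛)
N = 2 - 4*I*√17 (N = 2 - √((-12 + 6) - 266) = 2 - √(-6 - 266) = 2 - √(-272) = 2 - 4*I*√17 ≈ 2.0 - 16.492*I)
g = 255/8 (g = -⅛ + 32 = 255/8 ≈ 31.875)
g*N = 255*(2 - 4*I*√17)/8 = 255/4 - 255*I*√17/2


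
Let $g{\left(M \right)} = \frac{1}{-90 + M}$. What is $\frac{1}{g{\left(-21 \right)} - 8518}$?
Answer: $- \frac{111}{945499} \approx -0.0001174$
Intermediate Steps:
$\frac{1}{g{\left(-21 \right)} - 8518} = \frac{1}{\frac{1}{-90 - 21} - 8518} = \frac{1}{\frac{1}{-111} - 8518} = \frac{1}{- \frac{1}{111} - 8518} = \frac{1}{- \frac{945499}{111}} = - \frac{111}{945499}$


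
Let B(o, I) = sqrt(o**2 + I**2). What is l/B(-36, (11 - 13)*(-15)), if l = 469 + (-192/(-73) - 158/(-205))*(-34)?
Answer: 5288189*sqrt(61)/5477190 ≈ 7.5407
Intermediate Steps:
l = 5288189/14965 (l = 469 + (-192*(-1/73) - 158*(-1/205))*(-34) = 469 + (192/73 + 158/205)*(-34) = 469 + (50894/14965)*(-34) = 469 - 1730396/14965 = 5288189/14965 ≈ 353.37)
B(o, I) = sqrt(I**2 + o**2)
l/B(-36, (11 - 13)*(-15)) = 5288189/(14965*(sqrt(((11 - 13)*(-15))**2 + (-36)**2))) = 5288189/(14965*(sqrt((-2*(-15))**2 + 1296))) = 5288189/(14965*(sqrt(30**2 + 1296))) = 5288189/(14965*(sqrt(900 + 1296))) = 5288189/(14965*(sqrt(2196))) = 5288189/(14965*((6*sqrt(61)))) = 5288189*(sqrt(61)/366)/14965 = 5288189*sqrt(61)/5477190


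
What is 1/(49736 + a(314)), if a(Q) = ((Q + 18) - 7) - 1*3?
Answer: 1/50058 ≈ 1.9977e-5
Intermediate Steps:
a(Q) = 8 + Q (a(Q) = ((18 + Q) - 7) - 3 = (11 + Q) - 3 = 8 + Q)
1/(49736 + a(314)) = 1/(49736 + (8 + 314)) = 1/(49736 + 322) = 1/50058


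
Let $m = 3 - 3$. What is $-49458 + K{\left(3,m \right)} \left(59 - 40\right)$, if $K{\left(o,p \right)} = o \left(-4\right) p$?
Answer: $-49458$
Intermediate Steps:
$m = 0$
$K{\left(o,p \right)} = - 4 o p$
$-49458 + K{\left(3,m \right)} \left(59 - 40\right) = -49458 + \left(-4\right) 3 \cdot 0 \left(59 - 40\right) = -49458 + 0 \left(59 - 40\right) = -49458 + 0 \cdot 19 = -49458 + 0 = -49458$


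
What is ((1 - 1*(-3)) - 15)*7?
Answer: -77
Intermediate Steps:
((1 - 1*(-3)) - 15)*7 = ((1 + 3) - 15)*7 = (4 - 15)*7 = -11*7 = -77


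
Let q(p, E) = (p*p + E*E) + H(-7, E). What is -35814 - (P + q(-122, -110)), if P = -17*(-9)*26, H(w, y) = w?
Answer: -66769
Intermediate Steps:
P = 3978 (P = 153*26 = 3978)
q(p, E) = -7 + E² + p² (q(p, E) = (p*p + E*E) - 7 = (p² + E²) - 7 = (E² + p²) - 7 = -7 + E² + p²)
-35814 - (P + q(-122, -110)) = -35814 - (3978 + (-7 + (-110)² + (-122)²)) = -35814 - (3978 + (-7 + 12100 + 14884)) = -35814 - (3978 + 26977) = -35814 - 1*30955 = -35814 - 30955 = -66769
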